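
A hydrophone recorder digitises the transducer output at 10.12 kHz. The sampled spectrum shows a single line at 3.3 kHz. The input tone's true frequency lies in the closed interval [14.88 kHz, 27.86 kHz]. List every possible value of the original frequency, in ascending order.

Frequencies that alias to 3.3 kHz are k·fs ± 3.3 kHz for integer k ≥ 0.
k=0: 3.3 kHz.
k=1: 6.82 kHz, 13.42 kHz.
k=2: 16.94 kHz, 23.54 kHz.
k=3: 27.06 kHz, 33.66 kHz.
k=4: 37.18 kHz, 43.78 kHz.
Within [14.88 kHz, 27.86 kHz]: 16.94 kHz, 23.54 kHz, 27.06 kHz.

16.94 kHz, 23.54 kHz, 27.06 kHz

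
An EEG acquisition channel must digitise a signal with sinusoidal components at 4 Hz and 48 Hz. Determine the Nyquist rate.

Highest-frequency component: 48 Hz.
Nyquist rate = 2 × 48 Hz = 96 Hz.

96 Hz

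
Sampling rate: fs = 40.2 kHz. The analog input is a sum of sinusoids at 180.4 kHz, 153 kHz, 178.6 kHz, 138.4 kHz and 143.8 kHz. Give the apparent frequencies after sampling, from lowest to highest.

7.8 kHz, 17 kHz, 17.8 kHz, 19.6 kHz

fs/2 = 20.1 kHz.
180.4 kHz mod fs = 19.6 kHz.
19.6 kHz ≤ fs/2 = 20.1 kHz, appears at 19.6 kHz.
153 kHz mod fs = 32.4 kHz.
32.4 kHz > fs/2 = 20.1 kHz, folds to fs − 32.4 kHz = 7.8 kHz.
178.6 kHz mod fs = 17.8 kHz.
17.8 kHz ≤ fs/2 = 20.1 kHz, appears at 17.8 kHz.
138.4 kHz mod fs = 17.8 kHz.
17.8 kHz ≤ fs/2 = 20.1 kHz, appears at 17.8 kHz.
143.8 kHz mod fs = 23.2 kHz.
23.2 kHz > fs/2 = 20.1 kHz, folds to fs − 23.2 kHz = 17 kHz.
Distinct values: {7.8 kHz, 17 kHz, 17.8 kHz, 19.6 kHz}.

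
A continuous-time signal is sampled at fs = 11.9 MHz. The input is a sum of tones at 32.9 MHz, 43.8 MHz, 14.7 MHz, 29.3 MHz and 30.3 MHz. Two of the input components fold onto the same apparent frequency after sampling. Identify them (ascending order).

14.7 MHz, 32.9 MHz

fs/2 = 5.95 MHz.
32.9 MHz mod fs = 9.1 MHz.
9.1 MHz > fs/2 = 5.95 MHz, folds to fs − 9.1 MHz = 2.8 MHz.
43.8 MHz mod fs = 8.1 MHz.
8.1 MHz > fs/2 = 5.95 MHz, folds to fs − 8.1 MHz = 3.8 MHz.
14.7 MHz mod fs = 2.8 MHz.
2.8 MHz ≤ fs/2 = 5.95 MHz, appears at 2.8 MHz.
29.3 MHz mod fs = 5.5 MHz.
5.5 MHz ≤ fs/2 = 5.95 MHz, appears at 5.5 MHz.
30.3 MHz mod fs = 6.5 MHz.
6.5 MHz > fs/2 = 5.95 MHz, folds to fs − 6.5 MHz = 5.4 MHz.
14.7 MHz and 32.9 MHz both map to 2.8 MHz.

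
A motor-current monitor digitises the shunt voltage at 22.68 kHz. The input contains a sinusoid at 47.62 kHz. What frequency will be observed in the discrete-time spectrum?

2.26 kHz

47.62 kHz mod fs = 2.26 kHz.
2.26 kHz ≤ fs/2 = 11.34 kHz, appears at 2.26 kHz.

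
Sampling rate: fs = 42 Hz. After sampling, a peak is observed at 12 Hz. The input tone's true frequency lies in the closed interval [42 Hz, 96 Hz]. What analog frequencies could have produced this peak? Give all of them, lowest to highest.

Frequencies that alias to 12 Hz are k·fs ± 12 Hz for integer k ≥ 0.
k=0: 12 Hz.
k=1: 30 Hz, 54 Hz.
k=2: 72 Hz, 96 Hz.
k=3: 114 Hz, 138 Hz.
Within [42 Hz, 96 Hz]: 54 Hz, 72 Hz, 96 Hz.

54 Hz, 72 Hz, 96 Hz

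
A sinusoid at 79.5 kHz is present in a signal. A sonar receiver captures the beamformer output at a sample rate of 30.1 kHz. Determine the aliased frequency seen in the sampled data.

79.5 kHz mod fs = 19.3 kHz.
19.3 kHz > fs/2 = 15.05 kHz, folds to fs − 19.3 kHz = 10.8 kHz.

10.8 kHz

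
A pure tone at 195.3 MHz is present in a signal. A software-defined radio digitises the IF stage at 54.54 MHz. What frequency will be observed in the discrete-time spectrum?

195.3 MHz mod fs = 31.68 MHz.
31.68 MHz > fs/2 = 27.27 MHz, folds to fs − 31.68 MHz = 22.86 MHz.

22.86 MHz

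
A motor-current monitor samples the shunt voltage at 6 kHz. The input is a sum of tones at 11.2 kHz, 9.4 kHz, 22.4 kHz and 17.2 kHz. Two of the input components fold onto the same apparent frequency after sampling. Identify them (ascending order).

11.2 kHz, 17.2 kHz

fs/2 = 3 kHz.
11.2 kHz mod fs = 5.2 kHz.
5.2 kHz > fs/2 = 3 kHz, folds to fs − 5.2 kHz = 0.8 kHz.
9.4 kHz mod fs = 3.4 kHz.
3.4 kHz > fs/2 = 3 kHz, folds to fs − 3.4 kHz = 2.6 kHz.
22.4 kHz mod fs = 4.4 kHz.
4.4 kHz > fs/2 = 3 kHz, folds to fs − 4.4 kHz = 1.6 kHz.
17.2 kHz mod fs = 5.2 kHz.
5.2 kHz > fs/2 = 3 kHz, folds to fs − 5.2 kHz = 0.8 kHz.
11.2 kHz and 17.2 kHz both map to 0.8 kHz.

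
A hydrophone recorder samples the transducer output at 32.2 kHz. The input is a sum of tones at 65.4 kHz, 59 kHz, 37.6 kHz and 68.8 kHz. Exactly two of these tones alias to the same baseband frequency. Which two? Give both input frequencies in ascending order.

fs/2 = 16.1 kHz.
65.4 kHz mod fs = 1 kHz.
1 kHz ≤ fs/2 = 16.1 kHz, appears at 1 kHz.
59 kHz mod fs = 26.8 kHz.
26.8 kHz > fs/2 = 16.1 kHz, folds to fs − 26.8 kHz = 5.4 kHz.
37.6 kHz mod fs = 5.4 kHz.
5.4 kHz ≤ fs/2 = 16.1 kHz, appears at 5.4 kHz.
68.8 kHz mod fs = 4.4 kHz.
4.4 kHz ≤ fs/2 = 16.1 kHz, appears at 4.4 kHz.
37.6 kHz and 59 kHz both map to 5.4 kHz.

37.6 kHz, 59 kHz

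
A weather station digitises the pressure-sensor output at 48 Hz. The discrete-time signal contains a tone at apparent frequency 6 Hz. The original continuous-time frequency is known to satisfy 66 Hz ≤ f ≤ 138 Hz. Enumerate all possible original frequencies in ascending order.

Frequencies that alias to 6 Hz are k·fs ± 6 Hz for integer k ≥ 0.
k=0: 6 Hz.
k=1: 42 Hz, 54 Hz.
k=2: 90 Hz, 102 Hz.
k=3: 138 Hz, 150 Hz.
k=4: 186 Hz, 198 Hz.
Within [66 Hz, 138 Hz]: 90 Hz, 102 Hz, 138 Hz.

90 Hz, 102 Hz, 138 Hz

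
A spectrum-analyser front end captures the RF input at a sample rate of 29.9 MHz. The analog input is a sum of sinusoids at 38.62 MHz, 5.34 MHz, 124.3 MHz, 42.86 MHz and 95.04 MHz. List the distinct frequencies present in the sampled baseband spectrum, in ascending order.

4.7 MHz, 5.34 MHz, 8.72 MHz, 12.96 MHz

fs/2 = 14.95 MHz.
38.62 MHz mod fs = 8.72 MHz.
8.72 MHz ≤ fs/2 = 14.95 MHz, appears at 8.72 MHz.
5.34 MHz ≤ fs/2 = 14.95 MHz, passes unchanged.
124.3 MHz mod fs = 4.7 MHz.
4.7 MHz ≤ fs/2 = 14.95 MHz, appears at 4.7 MHz.
42.86 MHz mod fs = 12.96 MHz.
12.96 MHz ≤ fs/2 = 14.95 MHz, appears at 12.96 MHz.
95.04 MHz mod fs = 5.34 MHz.
5.34 MHz ≤ fs/2 = 14.95 MHz, appears at 5.34 MHz.
Distinct values: {4.7 MHz, 5.34 MHz, 8.72 MHz, 12.96 MHz}.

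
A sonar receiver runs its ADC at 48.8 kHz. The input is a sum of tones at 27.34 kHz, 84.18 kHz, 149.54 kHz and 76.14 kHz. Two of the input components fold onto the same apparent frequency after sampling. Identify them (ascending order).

fs/2 = 24.4 kHz.
27.34 kHz > fs/2 = 24.4 kHz, folds to fs − 27.34 kHz = 21.46 kHz.
84.18 kHz mod fs = 35.38 kHz.
35.38 kHz > fs/2 = 24.4 kHz, folds to fs − 35.38 kHz = 13.42 kHz.
149.54 kHz mod fs = 3.14 kHz.
3.14 kHz ≤ fs/2 = 24.4 kHz, appears at 3.14 kHz.
76.14 kHz mod fs = 27.34 kHz.
27.34 kHz > fs/2 = 24.4 kHz, folds to fs − 27.34 kHz = 21.46 kHz.
27.34 kHz and 76.14 kHz both map to 21.46 kHz.

27.34 kHz, 76.14 kHz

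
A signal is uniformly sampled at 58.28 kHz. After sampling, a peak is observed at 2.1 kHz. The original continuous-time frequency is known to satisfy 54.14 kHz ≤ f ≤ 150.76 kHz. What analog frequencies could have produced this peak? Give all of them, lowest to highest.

Frequencies that alias to 2.1 kHz are k·fs ± 2.1 kHz for integer k ≥ 0.
k=0: 2.1 kHz.
k=1: 56.18 kHz, 60.38 kHz.
k=2: 114.46 kHz, 118.66 kHz.
k=3: 172.74 kHz, 176.94 kHz.
Within [54.14 kHz, 150.76 kHz]: 56.18 kHz, 60.38 kHz, 114.46 kHz, 118.66 kHz.

56.18 kHz, 60.38 kHz, 114.46 kHz, 118.66 kHz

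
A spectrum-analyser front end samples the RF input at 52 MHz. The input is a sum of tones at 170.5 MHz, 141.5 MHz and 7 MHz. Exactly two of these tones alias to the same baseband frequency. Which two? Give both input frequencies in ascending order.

141.5 MHz, 170.5 MHz

fs/2 = 26 MHz.
170.5 MHz mod fs = 14.5 MHz.
14.5 MHz ≤ fs/2 = 26 MHz, appears at 14.5 MHz.
141.5 MHz mod fs = 37.5 MHz.
37.5 MHz > fs/2 = 26 MHz, folds to fs − 37.5 MHz = 14.5 MHz.
7 MHz ≤ fs/2 = 26 MHz, passes unchanged.
141.5 MHz and 170.5 MHz both map to 14.5 MHz.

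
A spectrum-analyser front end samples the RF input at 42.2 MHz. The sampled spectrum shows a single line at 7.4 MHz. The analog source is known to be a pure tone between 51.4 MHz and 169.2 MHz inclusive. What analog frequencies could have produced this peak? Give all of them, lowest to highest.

77 MHz, 91.8 MHz, 119.2 MHz, 134 MHz, 161.4 MHz

Frequencies that alias to 7.4 MHz are k·fs ± 7.4 MHz for integer k ≥ 0.
k=0: 7.4 MHz.
k=1: 34.8 MHz, 49.6 MHz.
k=2: 77 MHz, 91.8 MHz.
k=3: 119.2 MHz, 134 MHz.
k=4: 161.4 MHz, 176.2 MHz.
k=5: 203.6 MHz, 218.4 MHz.
Within [51.4 MHz, 169.2 MHz]: 77 MHz, 91.8 MHz, 119.2 MHz, 134 MHz, 161.4 MHz.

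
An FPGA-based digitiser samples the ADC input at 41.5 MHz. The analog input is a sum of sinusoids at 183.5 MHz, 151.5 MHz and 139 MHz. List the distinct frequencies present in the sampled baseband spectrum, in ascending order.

14.5 MHz, 17.5 MHz

fs/2 = 20.75 MHz.
183.5 MHz mod fs = 17.5 MHz.
17.5 MHz ≤ fs/2 = 20.75 MHz, appears at 17.5 MHz.
151.5 MHz mod fs = 27 MHz.
27 MHz > fs/2 = 20.75 MHz, folds to fs − 27 MHz = 14.5 MHz.
139 MHz mod fs = 14.5 MHz.
14.5 MHz ≤ fs/2 = 20.75 MHz, appears at 14.5 MHz.
Distinct values: {14.5 MHz, 17.5 MHz}.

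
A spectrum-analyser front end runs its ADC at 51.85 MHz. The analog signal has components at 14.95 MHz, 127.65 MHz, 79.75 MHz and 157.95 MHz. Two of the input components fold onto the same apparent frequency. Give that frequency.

23.95 MHz

fs/2 = 25.925 MHz.
14.95 MHz ≤ fs/2 = 25.925 MHz, passes unchanged.
127.65 MHz mod fs = 23.95 MHz.
23.95 MHz ≤ fs/2 = 25.925 MHz, appears at 23.95 MHz.
79.75 MHz mod fs = 27.9 MHz.
27.9 MHz > fs/2 = 25.925 MHz, folds to fs − 27.9 MHz = 23.95 MHz.
157.95 MHz mod fs = 2.4 MHz.
2.4 MHz ≤ fs/2 = 25.925 MHz, appears at 2.4 MHz.
79.75 MHz and 127.65 MHz both map to 23.95 MHz.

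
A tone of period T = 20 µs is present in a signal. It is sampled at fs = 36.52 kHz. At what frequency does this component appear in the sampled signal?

T = 20 µs → f = 1/T = 50 kHz.
50 kHz mod fs = 13.48 kHz.
13.48 kHz ≤ fs/2 = 18.26 kHz, appears at 13.48 kHz.

13.48 kHz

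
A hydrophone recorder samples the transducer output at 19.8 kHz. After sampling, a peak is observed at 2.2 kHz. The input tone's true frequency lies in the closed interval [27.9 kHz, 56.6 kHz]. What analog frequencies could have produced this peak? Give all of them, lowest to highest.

Frequencies that alias to 2.2 kHz are k·fs ± 2.2 kHz for integer k ≥ 0.
k=0: 2.2 kHz.
k=1: 17.6 kHz, 22 kHz.
k=2: 37.4 kHz, 41.8 kHz.
k=3: 57.2 kHz, 61.6 kHz.
Within [27.9 kHz, 56.6 kHz]: 37.4 kHz, 41.8 kHz.

37.4 kHz, 41.8 kHz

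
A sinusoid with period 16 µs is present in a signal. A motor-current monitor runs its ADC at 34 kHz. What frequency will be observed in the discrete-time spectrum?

5.5 kHz

T = 16 µs → f = 1/T = 62.5 kHz.
62.5 kHz mod fs = 28.5 kHz.
28.5 kHz > fs/2 = 17 kHz, folds to fs − 28.5 kHz = 5.5 kHz.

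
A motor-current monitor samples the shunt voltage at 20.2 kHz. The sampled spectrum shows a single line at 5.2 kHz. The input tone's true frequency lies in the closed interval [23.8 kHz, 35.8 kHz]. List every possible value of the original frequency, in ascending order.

Frequencies that alias to 5.2 kHz are k·fs ± 5.2 kHz for integer k ≥ 0.
k=0: 5.2 kHz.
k=1: 15 kHz, 25.4 kHz.
k=2: 35.2 kHz, 45.6 kHz.
k=3: 55.4 kHz, 65.8 kHz.
Within [23.8 kHz, 35.8 kHz]: 25.4 kHz, 35.2 kHz.

25.4 kHz, 35.2 kHz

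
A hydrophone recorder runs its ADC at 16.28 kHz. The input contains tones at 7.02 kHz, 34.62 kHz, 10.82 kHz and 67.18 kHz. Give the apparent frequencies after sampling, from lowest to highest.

fs/2 = 8.14 kHz.
7.02 kHz ≤ fs/2 = 8.14 kHz, passes unchanged.
34.62 kHz mod fs = 2.06 kHz.
2.06 kHz ≤ fs/2 = 8.14 kHz, appears at 2.06 kHz.
10.82 kHz > fs/2 = 8.14 kHz, folds to fs − 10.82 kHz = 5.46 kHz.
67.18 kHz mod fs = 2.06 kHz.
2.06 kHz ≤ fs/2 = 8.14 kHz, appears at 2.06 kHz.
Distinct values: {2.06 kHz, 5.46 kHz, 7.02 kHz}.

2.06 kHz, 5.46 kHz, 7.02 kHz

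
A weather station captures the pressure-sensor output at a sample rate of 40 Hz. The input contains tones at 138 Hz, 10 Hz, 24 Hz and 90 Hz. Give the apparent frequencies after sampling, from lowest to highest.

10 Hz, 16 Hz, 18 Hz

fs/2 = 20 Hz.
138 Hz mod fs = 18 Hz.
18 Hz ≤ fs/2 = 20 Hz, appears at 18 Hz.
10 Hz ≤ fs/2 = 20 Hz, passes unchanged.
24 Hz > fs/2 = 20 Hz, folds to fs − 24 Hz = 16 Hz.
90 Hz mod fs = 10 Hz.
10 Hz ≤ fs/2 = 20 Hz, appears at 10 Hz.
Distinct values: {10 Hz, 16 Hz, 18 Hz}.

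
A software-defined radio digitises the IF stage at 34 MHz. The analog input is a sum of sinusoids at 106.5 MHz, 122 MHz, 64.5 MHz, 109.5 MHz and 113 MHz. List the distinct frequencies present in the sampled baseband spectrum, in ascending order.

fs/2 = 17 MHz.
106.5 MHz mod fs = 4.5 MHz.
4.5 MHz ≤ fs/2 = 17 MHz, appears at 4.5 MHz.
122 MHz mod fs = 20 MHz.
20 MHz > fs/2 = 17 MHz, folds to fs − 20 MHz = 14 MHz.
64.5 MHz mod fs = 30.5 MHz.
30.5 MHz > fs/2 = 17 MHz, folds to fs − 30.5 MHz = 3.5 MHz.
109.5 MHz mod fs = 7.5 MHz.
7.5 MHz ≤ fs/2 = 17 MHz, appears at 7.5 MHz.
113 MHz mod fs = 11 MHz.
11 MHz ≤ fs/2 = 17 MHz, appears at 11 MHz.
Distinct values: {3.5 MHz, 4.5 MHz, 7.5 MHz, 11 MHz, 14 MHz}.

3.5 MHz, 4.5 MHz, 7.5 MHz, 11 MHz, 14 MHz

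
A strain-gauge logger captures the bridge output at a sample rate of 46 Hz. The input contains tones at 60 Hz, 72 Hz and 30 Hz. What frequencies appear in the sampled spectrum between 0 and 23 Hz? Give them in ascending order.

fs/2 = 23 Hz.
60 Hz mod fs = 14 Hz.
14 Hz ≤ fs/2 = 23 Hz, appears at 14 Hz.
72 Hz mod fs = 26 Hz.
26 Hz > fs/2 = 23 Hz, folds to fs − 26 Hz = 20 Hz.
30 Hz > fs/2 = 23 Hz, folds to fs − 30 Hz = 16 Hz.
Distinct values: {14 Hz, 16 Hz, 20 Hz}.

14 Hz, 16 Hz, 20 Hz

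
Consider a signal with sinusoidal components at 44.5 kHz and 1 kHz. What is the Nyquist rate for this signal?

Highest-frequency component: 44.5 kHz.
Nyquist rate = 2 × 44.5 kHz = 89 kHz.

89 kHz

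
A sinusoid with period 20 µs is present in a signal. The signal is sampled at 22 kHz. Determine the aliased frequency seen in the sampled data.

T = 20 µs → f = 1/T = 50 kHz.
50 kHz mod fs = 6 kHz.
6 kHz ≤ fs/2 = 11 kHz, appears at 6 kHz.

6 kHz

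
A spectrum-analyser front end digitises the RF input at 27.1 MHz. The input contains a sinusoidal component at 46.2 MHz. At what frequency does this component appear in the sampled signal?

8 MHz

46.2 MHz mod fs = 19.1 MHz.
19.1 MHz > fs/2 = 13.55 MHz, folds to fs − 19.1 MHz = 8 MHz.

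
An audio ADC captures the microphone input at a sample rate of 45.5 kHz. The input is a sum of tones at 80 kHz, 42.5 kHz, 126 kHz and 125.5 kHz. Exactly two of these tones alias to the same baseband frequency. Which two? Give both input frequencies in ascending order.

80 kHz, 125.5 kHz

fs/2 = 22.75 kHz.
80 kHz mod fs = 34.5 kHz.
34.5 kHz > fs/2 = 22.75 kHz, folds to fs − 34.5 kHz = 11 kHz.
42.5 kHz > fs/2 = 22.75 kHz, folds to fs − 42.5 kHz = 3 kHz.
126 kHz mod fs = 35 kHz.
35 kHz > fs/2 = 22.75 kHz, folds to fs − 35 kHz = 10.5 kHz.
125.5 kHz mod fs = 34.5 kHz.
34.5 kHz > fs/2 = 22.75 kHz, folds to fs − 34.5 kHz = 11 kHz.
80 kHz and 125.5 kHz both map to 11 kHz.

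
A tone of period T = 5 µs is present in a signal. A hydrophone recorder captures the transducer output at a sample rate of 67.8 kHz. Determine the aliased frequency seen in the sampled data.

T = 5 µs → f = 1/T = 200 kHz.
200 kHz mod fs = 64.4 kHz.
64.4 kHz > fs/2 = 33.9 kHz, folds to fs − 64.4 kHz = 3.4 kHz.

3.4 kHz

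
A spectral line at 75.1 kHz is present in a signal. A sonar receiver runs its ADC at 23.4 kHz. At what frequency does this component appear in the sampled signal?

75.1 kHz mod fs = 4.9 kHz.
4.9 kHz ≤ fs/2 = 11.7 kHz, appears at 4.9 kHz.

4.9 kHz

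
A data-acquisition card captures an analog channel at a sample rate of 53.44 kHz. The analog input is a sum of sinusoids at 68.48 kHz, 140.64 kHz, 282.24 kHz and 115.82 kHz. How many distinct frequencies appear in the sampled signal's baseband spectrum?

3

fs/2 = 26.72 kHz.
68.48 kHz mod fs = 15.04 kHz.
15.04 kHz ≤ fs/2 = 26.72 kHz, appears at 15.04 kHz.
140.64 kHz mod fs = 33.76 kHz.
33.76 kHz > fs/2 = 26.72 kHz, folds to fs − 33.76 kHz = 19.68 kHz.
282.24 kHz mod fs = 15.04 kHz.
15.04 kHz ≤ fs/2 = 26.72 kHz, appears at 15.04 kHz.
115.82 kHz mod fs = 8.94 kHz.
8.94 kHz ≤ fs/2 = 26.72 kHz, appears at 8.94 kHz.
Distinct values: {8.94 kHz, 15.04 kHz, 19.68 kHz} → 3.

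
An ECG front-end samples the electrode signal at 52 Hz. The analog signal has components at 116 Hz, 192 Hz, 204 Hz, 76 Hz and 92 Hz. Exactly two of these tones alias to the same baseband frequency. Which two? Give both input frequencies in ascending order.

92 Hz, 116 Hz

fs/2 = 26 Hz.
116 Hz mod fs = 12 Hz.
12 Hz ≤ fs/2 = 26 Hz, appears at 12 Hz.
192 Hz mod fs = 36 Hz.
36 Hz > fs/2 = 26 Hz, folds to fs − 36 Hz = 16 Hz.
204 Hz mod fs = 48 Hz.
48 Hz > fs/2 = 26 Hz, folds to fs − 48 Hz = 4 Hz.
76 Hz mod fs = 24 Hz.
24 Hz ≤ fs/2 = 26 Hz, appears at 24 Hz.
92 Hz mod fs = 40 Hz.
40 Hz > fs/2 = 26 Hz, folds to fs − 40 Hz = 12 Hz.
92 Hz and 116 Hz both map to 12 Hz.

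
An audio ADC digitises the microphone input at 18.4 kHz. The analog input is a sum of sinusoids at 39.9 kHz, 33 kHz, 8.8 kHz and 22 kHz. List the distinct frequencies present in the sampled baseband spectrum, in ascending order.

3.1 kHz, 3.6 kHz, 3.8 kHz, 8.8 kHz

fs/2 = 9.2 kHz.
39.9 kHz mod fs = 3.1 kHz.
3.1 kHz ≤ fs/2 = 9.2 kHz, appears at 3.1 kHz.
33 kHz mod fs = 14.6 kHz.
14.6 kHz > fs/2 = 9.2 kHz, folds to fs − 14.6 kHz = 3.8 kHz.
8.8 kHz ≤ fs/2 = 9.2 kHz, passes unchanged.
22 kHz mod fs = 3.6 kHz.
3.6 kHz ≤ fs/2 = 9.2 kHz, appears at 3.6 kHz.
Distinct values: {3.1 kHz, 3.6 kHz, 3.8 kHz, 8.8 kHz}.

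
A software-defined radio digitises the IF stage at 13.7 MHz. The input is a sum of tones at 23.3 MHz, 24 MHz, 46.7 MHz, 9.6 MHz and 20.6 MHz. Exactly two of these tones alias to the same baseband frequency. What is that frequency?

fs/2 = 6.85 MHz.
23.3 MHz mod fs = 9.6 MHz.
9.6 MHz > fs/2 = 6.85 MHz, folds to fs − 9.6 MHz = 4.1 MHz.
24 MHz mod fs = 10.3 MHz.
10.3 MHz > fs/2 = 6.85 MHz, folds to fs − 10.3 MHz = 3.4 MHz.
46.7 MHz mod fs = 5.6 MHz.
5.6 MHz ≤ fs/2 = 6.85 MHz, appears at 5.6 MHz.
9.6 MHz > fs/2 = 6.85 MHz, folds to fs − 9.6 MHz = 4.1 MHz.
20.6 MHz mod fs = 6.9 MHz.
6.9 MHz > fs/2 = 6.85 MHz, folds to fs − 6.9 MHz = 6.8 MHz.
9.6 MHz and 23.3 MHz both map to 4.1 MHz.

4.1 MHz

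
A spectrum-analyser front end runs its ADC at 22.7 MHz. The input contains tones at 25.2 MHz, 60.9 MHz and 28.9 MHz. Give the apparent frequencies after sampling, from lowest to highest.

2.5 MHz, 6.2 MHz, 7.2 MHz

fs/2 = 11.35 MHz.
25.2 MHz mod fs = 2.5 MHz.
2.5 MHz ≤ fs/2 = 11.35 MHz, appears at 2.5 MHz.
60.9 MHz mod fs = 15.5 MHz.
15.5 MHz > fs/2 = 11.35 MHz, folds to fs − 15.5 MHz = 7.2 MHz.
28.9 MHz mod fs = 6.2 MHz.
6.2 MHz ≤ fs/2 = 11.35 MHz, appears at 6.2 MHz.
Distinct values: {2.5 MHz, 6.2 MHz, 7.2 MHz}.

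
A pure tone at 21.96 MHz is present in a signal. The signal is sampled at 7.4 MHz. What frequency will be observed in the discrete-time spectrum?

0.24 MHz

21.96 MHz mod fs = 7.16 MHz.
7.16 MHz > fs/2 = 3.7 MHz, folds to fs − 7.16 MHz = 0.24 MHz.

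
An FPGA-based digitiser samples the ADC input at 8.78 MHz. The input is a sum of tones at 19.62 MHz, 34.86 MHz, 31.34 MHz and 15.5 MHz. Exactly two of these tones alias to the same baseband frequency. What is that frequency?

2.06 MHz

fs/2 = 4.39 MHz.
19.62 MHz mod fs = 2.06 MHz.
2.06 MHz ≤ fs/2 = 4.39 MHz, appears at 2.06 MHz.
34.86 MHz mod fs = 8.52 MHz.
8.52 MHz > fs/2 = 4.39 MHz, folds to fs − 8.52 MHz = 0.26 MHz.
31.34 MHz mod fs = 5 MHz.
5 MHz > fs/2 = 4.39 MHz, folds to fs − 5 MHz = 3.78 MHz.
15.5 MHz mod fs = 6.72 MHz.
6.72 MHz > fs/2 = 4.39 MHz, folds to fs − 6.72 MHz = 2.06 MHz.
15.5 MHz and 19.62 MHz both map to 2.06 MHz.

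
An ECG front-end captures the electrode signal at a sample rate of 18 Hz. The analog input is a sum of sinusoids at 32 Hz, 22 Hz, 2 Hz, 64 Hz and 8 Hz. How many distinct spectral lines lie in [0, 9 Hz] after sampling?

3

fs/2 = 9 Hz.
32 Hz mod fs = 14 Hz.
14 Hz > fs/2 = 9 Hz, folds to fs − 14 Hz = 4 Hz.
22 Hz mod fs = 4 Hz.
4 Hz ≤ fs/2 = 9 Hz, appears at 4 Hz.
2 Hz ≤ fs/2 = 9 Hz, passes unchanged.
64 Hz mod fs = 10 Hz.
10 Hz > fs/2 = 9 Hz, folds to fs − 10 Hz = 8 Hz.
8 Hz ≤ fs/2 = 9 Hz, passes unchanged.
Distinct values: {2 Hz, 4 Hz, 8 Hz} → 3.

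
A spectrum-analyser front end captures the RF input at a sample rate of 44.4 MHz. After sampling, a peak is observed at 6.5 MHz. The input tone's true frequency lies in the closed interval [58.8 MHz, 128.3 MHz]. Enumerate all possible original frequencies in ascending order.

82.3 MHz, 95.3 MHz, 126.7 MHz

Frequencies that alias to 6.5 MHz are k·fs ± 6.5 MHz for integer k ≥ 0.
k=0: 6.5 MHz.
k=1: 37.9 MHz, 50.9 MHz.
k=2: 82.3 MHz, 95.3 MHz.
k=3: 126.7 MHz, 139.7 MHz.
k=4: 171.1 MHz, 184.1 MHz.
Within [58.8 MHz, 128.3 MHz]: 82.3 MHz, 95.3 MHz, 126.7 MHz.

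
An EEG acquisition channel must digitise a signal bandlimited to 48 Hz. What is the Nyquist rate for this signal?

96 Hz

Nyquist rate = 2 × 48 Hz = 96 Hz.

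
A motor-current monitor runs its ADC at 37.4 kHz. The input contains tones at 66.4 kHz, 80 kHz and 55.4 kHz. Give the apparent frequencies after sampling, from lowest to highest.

5.2 kHz, 8.4 kHz, 18 kHz

fs/2 = 18.7 kHz.
66.4 kHz mod fs = 29 kHz.
29 kHz > fs/2 = 18.7 kHz, folds to fs − 29 kHz = 8.4 kHz.
80 kHz mod fs = 5.2 kHz.
5.2 kHz ≤ fs/2 = 18.7 kHz, appears at 5.2 kHz.
55.4 kHz mod fs = 18 kHz.
18 kHz ≤ fs/2 = 18.7 kHz, appears at 18 kHz.
Distinct values: {5.2 kHz, 8.4 kHz, 18 kHz}.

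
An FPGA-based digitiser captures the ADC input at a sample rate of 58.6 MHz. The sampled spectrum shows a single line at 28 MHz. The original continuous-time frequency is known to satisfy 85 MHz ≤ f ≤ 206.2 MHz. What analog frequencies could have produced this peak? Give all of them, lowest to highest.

86.6 MHz, 89.2 MHz, 145.2 MHz, 147.8 MHz, 203.8 MHz

Frequencies that alias to 28 MHz are k·fs ± 28 MHz for integer k ≥ 0.
k=0: 28 MHz.
k=1: 30.6 MHz, 86.6 MHz.
k=2: 89.2 MHz, 145.2 MHz.
k=3: 147.8 MHz, 203.8 MHz.
k=4: 206.4 MHz, 262.4 MHz.
Within [85 MHz, 206.2 MHz]: 86.6 MHz, 89.2 MHz, 145.2 MHz, 147.8 MHz, 203.8 MHz.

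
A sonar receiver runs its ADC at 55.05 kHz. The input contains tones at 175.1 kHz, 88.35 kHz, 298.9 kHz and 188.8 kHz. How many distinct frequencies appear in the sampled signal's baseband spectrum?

fs/2 = 27.525 kHz.
175.1 kHz mod fs = 9.95 kHz.
9.95 kHz ≤ fs/2 = 27.525 kHz, appears at 9.95 kHz.
88.35 kHz mod fs = 33.3 kHz.
33.3 kHz > fs/2 = 27.525 kHz, folds to fs − 33.3 kHz = 21.75 kHz.
298.9 kHz mod fs = 23.65 kHz.
23.65 kHz ≤ fs/2 = 27.525 kHz, appears at 23.65 kHz.
188.8 kHz mod fs = 23.65 kHz.
23.65 kHz ≤ fs/2 = 27.525 kHz, appears at 23.65 kHz.
Distinct values: {9.95 kHz, 21.75 kHz, 23.65 kHz} → 3.

3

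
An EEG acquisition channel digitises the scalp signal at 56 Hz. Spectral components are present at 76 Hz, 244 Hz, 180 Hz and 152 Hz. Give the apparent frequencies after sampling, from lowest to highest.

12 Hz, 16 Hz, 20 Hz

fs/2 = 28 Hz.
76 Hz mod fs = 20 Hz.
20 Hz ≤ fs/2 = 28 Hz, appears at 20 Hz.
244 Hz mod fs = 20 Hz.
20 Hz ≤ fs/2 = 28 Hz, appears at 20 Hz.
180 Hz mod fs = 12 Hz.
12 Hz ≤ fs/2 = 28 Hz, appears at 12 Hz.
152 Hz mod fs = 40 Hz.
40 Hz > fs/2 = 28 Hz, folds to fs − 40 Hz = 16 Hz.
Distinct values: {12 Hz, 16 Hz, 20 Hz}.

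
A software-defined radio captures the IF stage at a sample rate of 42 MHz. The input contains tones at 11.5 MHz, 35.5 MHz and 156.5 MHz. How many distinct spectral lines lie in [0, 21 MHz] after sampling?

2

fs/2 = 21 MHz.
11.5 MHz ≤ fs/2 = 21 MHz, passes unchanged.
35.5 MHz > fs/2 = 21 MHz, folds to fs − 35.5 MHz = 6.5 MHz.
156.5 MHz mod fs = 30.5 MHz.
30.5 MHz > fs/2 = 21 MHz, folds to fs − 30.5 MHz = 11.5 MHz.
Distinct values: {6.5 MHz, 11.5 MHz} → 2.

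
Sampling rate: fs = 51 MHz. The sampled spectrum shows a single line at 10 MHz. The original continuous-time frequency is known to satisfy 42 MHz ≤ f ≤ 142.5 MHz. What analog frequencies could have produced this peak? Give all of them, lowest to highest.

61 MHz, 92 MHz, 112 MHz

Frequencies that alias to 10 MHz are k·fs ± 10 MHz for integer k ≥ 0.
k=0: 10 MHz.
k=1: 41 MHz, 61 MHz.
k=2: 92 MHz, 112 MHz.
k=3: 143 MHz, 163 MHz.
Within [42 MHz, 142.5 MHz]: 61 MHz, 92 MHz, 112 MHz.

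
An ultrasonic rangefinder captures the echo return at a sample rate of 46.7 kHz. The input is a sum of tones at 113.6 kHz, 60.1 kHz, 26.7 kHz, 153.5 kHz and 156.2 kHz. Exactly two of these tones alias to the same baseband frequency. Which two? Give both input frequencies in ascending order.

60.1 kHz, 153.5 kHz

fs/2 = 23.35 kHz.
113.6 kHz mod fs = 20.2 kHz.
20.2 kHz ≤ fs/2 = 23.35 kHz, appears at 20.2 kHz.
60.1 kHz mod fs = 13.4 kHz.
13.4 kHz ≤ fs/2 = 23.35 kHz, appears at 13.4 kHz.
26.7 kHz > fs/2 = 23.35 kHz, folds to fs − 26.7 kHz = 20 kHz.
153.5 kHz mod fs = 13.4 kHz.
13.4 kHz ≤ fs/2 = 23.35 kHz, appears at 13.4 kHz.
156.2 kHz mod fs = 16.1 kHz.
16.1 kHz ≤ fs/2 = 23.35 kHz, appears at 16.1 kHz.
60.1 kHz and 153.5 kHz both map to 13.4 kHz.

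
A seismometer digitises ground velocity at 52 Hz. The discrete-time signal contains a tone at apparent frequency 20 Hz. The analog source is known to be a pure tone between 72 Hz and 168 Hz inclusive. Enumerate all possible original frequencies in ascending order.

Frequencies that alias to 20 Hz are k·fs ± 20 Hz for integer k ≥ 0.
k=0: 20 Hz.
k=1: 32 Hz, 72 Hz.
k=2: 84 Hz, 124 Hz.
k=3: 136 Hz, 176 Hz.
k=4: 188 Hz, 228 Hz.
Within [72 Hz, 168 Hz]: 72 Hz, 84 Hz, 124 Hz, 136 Hz.

72 Hz, 84 Hz, 124 Hz, 136 Hz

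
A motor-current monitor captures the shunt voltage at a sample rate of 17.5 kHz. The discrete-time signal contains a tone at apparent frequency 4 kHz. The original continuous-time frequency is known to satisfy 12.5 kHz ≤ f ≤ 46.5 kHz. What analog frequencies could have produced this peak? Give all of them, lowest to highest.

13.5 kHz, 21.5 kHz, 31 kHz, 39 kHz

Frequencies that alias to 4 kHz are k·fs ± 4 kHz for integer k ≥ 0.
k=0: 4 kHz.
k=1: 13.5 kHz, 21.5 kHz.
k=2: 31 kHz, 39 kHz.
k=3: 48.5 kHz, 56.5 kHz.
Within [12.5 kHz, 46.5 kHz]: 13.5 kHz, 21.5 kHz, 31 kHz, 39 kHz.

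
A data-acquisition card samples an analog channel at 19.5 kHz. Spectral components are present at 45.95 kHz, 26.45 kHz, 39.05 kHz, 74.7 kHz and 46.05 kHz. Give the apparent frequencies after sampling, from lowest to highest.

fs/2 = 9.75 kHz.
45.95 kHz mod fs = 6.95 kHz.
6.95 kHz ≤ fs/2 = 9.75 kHz, appears at 6.95 kHz.
26.45 kHz mod fs = 6.95 kHz.
6.95 kHz ≤ fs/2 = 9.75 kHz, appears at 6.95 kHz.
39.05 kHz mod fs = 0.05 kHz.
0.05 kHz ≤ fs/2 = 9.75 kHz, appears at 0.05 kHz.
74.7 kHz mod fs = 16.2 kHz.
16.2 kHz > fs/2 = 9.75 kHz, folds to fs − 16.2 kHz = 3.3 kHz.
46.05 kHz mod fs = 7.05 kHz.
7.05 kHz ≤ fs/2 = 9.75 kHz, appears at 7.05 kHz.
Distinct values: {0.05 kHz, 3.3 kHz, 6.95 kHz, 7.05 kHz}.

0.05 kHz, 3.3 kHz, 6.95 kHz, 7.05 kHz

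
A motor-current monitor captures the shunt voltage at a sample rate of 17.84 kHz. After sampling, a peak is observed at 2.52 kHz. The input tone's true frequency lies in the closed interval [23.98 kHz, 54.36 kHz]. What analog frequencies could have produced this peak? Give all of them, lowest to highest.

33.16 kHz, 38.2 kHz, 51 kHz

Frequencies that alias to 2.52 kHz are k·fs ± 2.52 kHz for integer k ≥ 0.
k=0: 2.52 kHz.
k=1: 15.32 kHz, 20.36 kHz.
k=2: 33.16 kHz, 38.2 kHz.
k=3: 51 kHz, 56.04 kHz.
k=4: 68.84 kHz, 73.88 kHz.
Within [23.98 kHz, 54.36 kHz]: 33.16 kHz, 38.2 kHz, 51 kHz.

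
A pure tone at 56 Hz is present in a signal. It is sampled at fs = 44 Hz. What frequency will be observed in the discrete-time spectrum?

12 Hz

56 Hz mod fs = 12 Hz.
12 Hz ≤ fs/2 = 22 Hz, appears at 12 Hz.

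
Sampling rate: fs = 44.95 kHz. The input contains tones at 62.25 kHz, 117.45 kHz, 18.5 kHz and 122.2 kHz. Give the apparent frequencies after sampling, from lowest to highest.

fs/2 = 22.475 kHz.
62.25 kHz mod fs = 17.3 kHz.
17.3 kHz ≤ fs/2 = 22.475 kHz, appears at 17.3 kHz.
117.45 kHz mod fs = 27.55 kHz.
27.55 kHz > fs/2 = 22.475 kHz, folds to fs − 27.55 kHz = 17.4 kHz.
18.5 kHz ≤ fs/2 = 22.475 kHz, passes unchanged.
122.2 kHz mod fs = 32.3 kHz.
32.3 kHz > fs/2 = 22.475 kHz, folds to fs − 32.3 kHz = 12.65 kHz.
Distinct values: {12.65 kHz, 17.3 kHz, 17.4 kHz, 18.5 kHz}.

12.65 kHz, 17.3 kHz, 17.4 kHz, 18.5 kHz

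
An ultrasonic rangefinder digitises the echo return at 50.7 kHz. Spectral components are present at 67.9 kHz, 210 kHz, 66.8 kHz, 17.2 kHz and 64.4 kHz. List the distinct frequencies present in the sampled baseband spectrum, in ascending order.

7.2 kHz, 13.7 kHz, 16.1 kHz, 17.2 kHz

fs/2 = 25.35 kHz.
67.9 kHz mod fs = 17.2 kHz.
17.2 kHz ≤ fs/2 = 25.35 kHz, appears at 17.2 kHz.
210 kHz mod fs = 7.2 kHz.
7.2 kHz ≤ fs/2 = 25.35 kHz, appears at 7.2 kHz.
66.8 kHz mod fs = 16.1 kHz.
16.1 kHz ≤ fs/2 = 25.35 kHz, appears at 16.1 kHz.
17.2 kHz ≤ fs/2 = 25.35 kHz, passes unchanged.
64.4 kHz mod fs = 13.7 kHz.
13.7 kHz ≤ fs/2 = 25.35 kHz, appears at 13.7 kHz.
Distinct values: {7.2 kHz, 13.7 kHz, 16.1 kHz, 17.2 kHz}.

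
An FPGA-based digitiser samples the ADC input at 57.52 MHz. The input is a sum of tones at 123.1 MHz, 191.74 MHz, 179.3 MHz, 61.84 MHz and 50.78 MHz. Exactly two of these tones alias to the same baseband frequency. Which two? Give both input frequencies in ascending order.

fs/2 = 28.76 MHz.
123.1 MHz mod fs = 8.06 MHz.
8.06 MHz ≤ fs/2 = 28.76 MHz, appears at 8.06 MHz.
191.74 MHz mod fs = 19.18 MHz.
19.18 MHz ≤ fs/2 = 28.76 MHz, appears at 19.18 MHz.
179.3 MHz mod fs = 6.74 MHz.
6.74 MHz ≤ fs/2 = 28.76 MHz, appears at 6.74 MHz.
61.84 MHz mod fs = 4.32 MHz.
4.32 MHz ≤ fs/2 = 28.76 MHz, appears at 4.32 MHz.
50.78 MHz > fs/2 = 28.76 MHz, folds to fs − 50.78 MHz = 6.74 MHz.
50.78 MHz and 179.3 MHz both map to 6.74 MHz.

50.78 MHz, 179.3 MHz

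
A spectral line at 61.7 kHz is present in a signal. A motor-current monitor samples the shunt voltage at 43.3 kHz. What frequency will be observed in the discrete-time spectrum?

61.7 kHz mod fs = 18.4 kHz.
18.4 kHz ≤ fs/2 = 21.65 kHz, appears at 18.4 kHz.

18.4 kHz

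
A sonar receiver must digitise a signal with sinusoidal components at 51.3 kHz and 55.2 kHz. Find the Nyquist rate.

Highest-frequency component: 55.2 kHz.
Nyquist rate = 2 × 55.2 kHz = 110.4 kHz.

110.4 kHz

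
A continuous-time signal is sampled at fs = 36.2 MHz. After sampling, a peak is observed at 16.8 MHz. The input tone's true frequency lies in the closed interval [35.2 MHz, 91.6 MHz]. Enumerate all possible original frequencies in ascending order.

Frequencies that alias to 16.8 MHz are k·fs ± 16.8 MHz for integer k ≥ 0.
k=0: 16.8 MHz.
k=1: 19.4 MHz, 53 MHz.
k=2: 55.6 MHz, 89.2 MHz.
k=3: 91.8 MHz, 125.4 MHz.
Within [35.2 MHz, 91.6 MHz]: 53 MHz, 55.6 MHz, 89.2 MHz.

53 MHz, 55.6 MHz, 89.2 MHz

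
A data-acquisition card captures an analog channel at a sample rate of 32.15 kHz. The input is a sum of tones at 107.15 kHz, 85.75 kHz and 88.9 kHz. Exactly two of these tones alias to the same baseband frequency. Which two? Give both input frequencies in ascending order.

85.75 kHz, 107.15 kHz

fs/2 = 16.075 kHz.
107.15 kHz mod fs = 10.7 kHz.
10.7 kHz ≤ fs/2 = 16.075 kHz, appears at 10.7 kHz.
85.75 kHz mod fs = 21.45 kHz.
21.45 kHz > fs/2 = 16.075 kHz, folds to fs − 21.45 kHz = 10.7 kHz.
88.9 kHz mod fs = 24.6 kHz.
24.6 kHz > fs/2 = 16.075 kHz, folds to fs − 24.6 kHz = 7.55 kHz.
85.75 kHz and 107.15 kHz both map to 10.7 kHz.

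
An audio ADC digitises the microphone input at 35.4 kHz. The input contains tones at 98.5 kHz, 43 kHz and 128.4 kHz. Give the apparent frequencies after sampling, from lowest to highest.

fs/2 = 17.7 kHz.
98.5 kHz mod fs = 27.7 kHz.
27.7 kHz > fs/2 = 17.7 kHz, folds to fs − 27.7 kHz = 7.7 kHz.
43 kHz mod fs = 7.6 kHz.
7.6 kHz ≤ fs/2 = 17.7 kHz, appears at 7.6 kHz.
128.4 kHz mod fs = 22.2 kHz.
22.2 kHz > fs/2 = 17.7 kHz, folds to fs − 22.2 kHz = 13.2 kHz.
Distinct values: {7.6 kHz, 7.7 kHz, 13.2 kHz}.

7.6 kHz, 7.7 kHz, 13.2 kHz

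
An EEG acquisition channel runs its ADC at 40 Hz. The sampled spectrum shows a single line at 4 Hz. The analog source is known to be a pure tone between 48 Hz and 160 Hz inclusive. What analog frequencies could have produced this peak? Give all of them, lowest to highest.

Frequencies that alias to 4 Hz are k·fs ± 4 Hz for integer k ≥ 0.
k=0: 4 Hz.
k=1: 36 Hz, 44 Hz.
k=2: 76 Hz, 84 Hz.
k=3: 116 Hz, 124 Hz.
k=4: 156 Hz, 164 Hz.
k=5: 196 Hz, 204 Hz.
Within [48 Hz, 160 Hz]: 76 Hz, 84 Hz, 116 Hz, 124 Hz, 156 Hz.

76 Hz, 84 Hz, 116 Hz, 124 Hz, 156 Hz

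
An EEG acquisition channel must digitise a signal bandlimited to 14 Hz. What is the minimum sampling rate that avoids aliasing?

28 Hz

Nyquist rate = 2 × 14 Hz = 28 Hz.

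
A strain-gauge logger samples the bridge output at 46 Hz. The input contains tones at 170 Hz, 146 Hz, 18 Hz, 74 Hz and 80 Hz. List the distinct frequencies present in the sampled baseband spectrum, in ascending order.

fs/2 = 23 Hz.
170 Hz mod fs = 32 Hz.
32 Hz > fs/2 = 23 Hz, folds to fs − 32 Hz = 14 Hz.
146 Hz mod fs = 8 Hz.
8 Hz ≤ fs/2 = 23 Hz, appears at 8 Hz.
18 Hz ≤ fs/2 = 23 Hz, passes unchanged.
74 Hz mod fs = 28 Hz.
28 Hz > fs/2 = 23 Hz, folds to fs − 28 Hz = 18 Hz.
80 Hz mod fs = 34 Hz.
34 Hz > fs/2 = 23 Hz, folds to fs − 34 Hz = 12 Hz.
Distinct values: {8 Hz, 12 Hz, 14 Hz, 18 Hz}.

8 Hz, 12 Hz, 14 Hz, 18 Hz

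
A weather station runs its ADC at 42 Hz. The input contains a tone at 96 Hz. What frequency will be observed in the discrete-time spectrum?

12 Hz

96 Hz mod fs = 12 Hz.
12 Hz ≤ fs/2 = 21 Hz, appears at 12 Hz.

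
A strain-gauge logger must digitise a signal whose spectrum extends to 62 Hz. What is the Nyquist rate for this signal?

Nyquist rate = 2 × 62 Hz = 124 Hz.

124 Hz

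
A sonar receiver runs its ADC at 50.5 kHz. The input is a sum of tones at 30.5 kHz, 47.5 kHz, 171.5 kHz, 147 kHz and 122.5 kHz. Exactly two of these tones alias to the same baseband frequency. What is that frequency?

fs/2 = 25.25 kHz.
30.5 kHz > fs/2 = 25.25 kHz, folds to fs − 30.5 kHz = 20 kHz.
47.5 kHz > fs/2 = 25.25 kHz, folds to fs − 47.5 kHz = 3 kHz.
171.5 kHz mod fs = 20 kHz.
20 kHz ≤ fs/2 = 25.25 kHz, appears at 20 kHz.
147 kHz mod fs = 46 kHz.
46 kHz > fs/2 = 25.25 kHz, folds to fs − 46 kHz = 4.5 kHz.
122.5 kHz mod fs = 21.5 kHz.
21.5 kHz ≤ fs/2 = 25.25 kHz, appears at 21.5 kHz.
30.5 kHz and 171.5 kHz both map to 20 kHz.

20 kHz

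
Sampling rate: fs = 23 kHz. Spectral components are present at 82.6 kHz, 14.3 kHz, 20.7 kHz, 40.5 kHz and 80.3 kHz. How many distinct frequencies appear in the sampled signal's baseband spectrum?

fs/2 = 11.5 kHz.
82.6 kHz mod fs = 13.6 kHz.
13.6 kHz > fs/2 = 11.5 kHz, folds to fs − 13.6 kHz = 9.4 kHz.
14.3 kHz > fs/2 = 11.5 kHz, folds to fs − 14.3 kHz = 8.7 kHz.
20.7 kHz > fs/2 = 11.5 kHz, folds to fs − 20.7 kHz = 2.3 kHz.
40.5 kHz mod fs = 17.5 kHz.
17.5 kHz > fs/2 = 11.5 kHz, folds to fs − 17.5 kHz = 5.5 kHz.
80.3 kHz mod fs = 11.3 kHz.
11.3 kHz ≤ fs/2 = 11.5 kHz, appears at 11.3 kHz.
Distinct values: {2.3 kHz, 5.5 kHz, 8.7 kHz, 9.4 kHz, 11.3 kHz} → 5.

5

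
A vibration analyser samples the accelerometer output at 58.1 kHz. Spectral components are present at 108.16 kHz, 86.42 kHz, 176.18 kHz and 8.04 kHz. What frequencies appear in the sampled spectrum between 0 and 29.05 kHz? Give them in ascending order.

fs/2 = 29.05 kHz.
108.16 kHz mod fs = 50.06 kHz.
50.06 kHz > fs/2 = 29.05 kHz, folds to fs − 50.06 kHz = 8.04 kHz.
86.42 kHz mod fs = 28.32 kHz.
28.32 kHz ≤ fs/2 = 29.05 kHz, appears at 28.32 kHz.
176.18 kHz mod fs = 1.88 kHz.
1.88 kHz ≤ fs/2 = 29.05 kHz, appears at 1.88 kHz.
8.04 kHz ≤ fs/2 = 29.05 kHz, passes unchanged.
Distinct values: {1.88 kHz, 8.04 kHz, 28.32 kHz}.

1.88 kHz, 8.04 kHz, 28.32 kHz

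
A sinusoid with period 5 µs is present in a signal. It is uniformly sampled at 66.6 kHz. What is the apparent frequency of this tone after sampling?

0.2 kHz

T = 5 µs → f = 1/T = 200 kHz.
200 kHz mod fs = 0.2 kHz.
0.2 kHz ≤ fs/2 = 33.3 kHz, appears at 0.2 kHz.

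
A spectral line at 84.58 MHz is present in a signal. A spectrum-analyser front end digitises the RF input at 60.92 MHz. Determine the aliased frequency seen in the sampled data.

23.66 MHz

84.58 MHz mod fs = 23.66 MHz.
23.66 MHz ≤ fs/2 = 30.46 MHz, appears at 23.66 MHz.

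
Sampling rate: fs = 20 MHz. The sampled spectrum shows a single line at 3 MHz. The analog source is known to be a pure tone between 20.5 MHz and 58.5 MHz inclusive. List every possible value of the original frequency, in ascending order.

23 MHz, 37 MHz, 43 MHz, 57 MHz

Frequencies that alias to 3 MHz are k·fs ± 3 MHz for integer k ≥ 0.
k=0: 3 MHz.
k=1: 17 MHz, 23 MHz.
k=2: 37 MHz, 43 MHz.
k=3: 57 MHz, 63 MHz.
k=4: 77 MHz, 83 MHz.
Within [20.5 MHz, 58.5 MHz]: 23 MHz, 37 MHz, 43 MHz, 57 MHz.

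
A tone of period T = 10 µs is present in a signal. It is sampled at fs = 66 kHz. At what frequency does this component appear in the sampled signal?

T = 10 µs → f = 1/T = 100 kHz.
100 kHz mod fs = 34 kHz.
34 kHz > fs/2 = 33 kHz, folds to fs − 34 kHz = 32 kHz.

32 kHz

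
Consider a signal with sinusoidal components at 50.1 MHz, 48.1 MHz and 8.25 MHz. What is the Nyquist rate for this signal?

100.2 MHz

Highest-frequency component: 50.1 MHz.
Nyquist rate = 2 × 50.1 MHz = 100.2 MHz.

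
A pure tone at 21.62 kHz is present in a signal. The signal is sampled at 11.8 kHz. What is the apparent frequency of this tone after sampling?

21.62 kHz mod fs = 9.82 kHz.
9.82 kHz > fs/2 = 5.9 kHz, folds to fs − 9.82 kHz = 1.98 kHz.

1.98 kHz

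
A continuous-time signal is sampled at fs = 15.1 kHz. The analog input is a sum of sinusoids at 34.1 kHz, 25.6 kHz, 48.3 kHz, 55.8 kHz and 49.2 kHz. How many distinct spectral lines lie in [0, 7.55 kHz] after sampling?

3

fs/2 = 7.55 kHz.
34.1 kHz mod fs = 3.9 kHz.
3.9 kHz ≤ fs/2 = 7.55 kHz, appears at 3.9 kHz.
25.6 kHz mod fs = 10.5 kHz.
10.5 kHz > fs/2 = 7.55 kHz, folds to fs − 10.5 kHz = 4.6 kHz.
48.3 kHz mod fs = 3 kHz.
3 kHz ≤ fs/2 = 7.55 kHz, appears at 3 kHz.
55.8 kHz mod fs = 10.5 kHz.
10.5 kHz > fs/2 = 7.55 kHz, folds to fs − 10.5 kHz = 4.6 kHz.
49.2 kHz mod fs = 3.9 kHz.
3.9 kHz ≤ fs/2 = 7.55 kHz, appears at 3.9 kHz.
Distinct values: {3 kHz, 3.9 kHz, 4.6 kHz} → 3.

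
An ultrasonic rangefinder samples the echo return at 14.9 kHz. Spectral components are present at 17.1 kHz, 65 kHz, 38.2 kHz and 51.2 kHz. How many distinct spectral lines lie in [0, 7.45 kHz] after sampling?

fs/2 = 7.45 kHz.
17.1 kHz mod fs = 2.2 kHz.
2.2 kHz ≤ fs/2 = 7.45 kHz, appears at 2.2 kHz.
65 kHz mod fs = 5.4 kHz.
5.4 kHz ≤ fs/2 = 7.45 kHz, appears at 5.4 kHz.
38.2 kHz mod fs = 8.4 kHz.
8.4 kHz > fs/2 = 7.45 kHz, folds to fs − 8.4 kHz = 6.5 kHz.
51.2 kHz mod fs = 6.5 kHz.
6.5 kHz ≤ fs/2 = 7.45 kHz, appears at 6.5 kHz.
Distinct values: {2.2 kHz, 5.4 kHz, 6.5 kHz} → 3.

3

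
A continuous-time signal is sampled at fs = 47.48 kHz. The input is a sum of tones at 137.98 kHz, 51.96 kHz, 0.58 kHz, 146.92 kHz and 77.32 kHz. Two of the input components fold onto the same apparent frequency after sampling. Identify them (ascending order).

fs/2 = 23.74 kHz.
137.98 kHz mod fs = 43.02 kHz.
43.02 kHz > fs/2 = 23.74 kHz, folds to fs − 43.02 kHz = 4.46 kHz.
51.96 kHz mod fs = 4.48 kHz.
4.48 kHz ≤ fs/2 = 23.74 kHz, appears at 4.48 kHz.
0.58 kHz ≤ fs/2 = 23.74 kHz, passes unchanged.
146.92 kHz mod fs = 4.48 kHz.
4.48 kHz ≤ fs/2 = 23.74 kHz, appears at 4.48 kHz.
77.32 kHz mod fs = 29.84 kHz.
29.84 kHz > fs/2 = 23.74 kHz, folds to fs − 29.84 kHz = 17.64 kHz.
51.96 kHz and 146.92 kHz both map to 4.48 kHz.

51.96 kHz, 146.92 kHz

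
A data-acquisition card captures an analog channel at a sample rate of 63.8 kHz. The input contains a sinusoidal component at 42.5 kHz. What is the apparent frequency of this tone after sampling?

42.5 kHz > fs/2 = 31.9 kHz, folds to fs − 42.5 kHz = 21.3 kHz.

21.3 kHz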